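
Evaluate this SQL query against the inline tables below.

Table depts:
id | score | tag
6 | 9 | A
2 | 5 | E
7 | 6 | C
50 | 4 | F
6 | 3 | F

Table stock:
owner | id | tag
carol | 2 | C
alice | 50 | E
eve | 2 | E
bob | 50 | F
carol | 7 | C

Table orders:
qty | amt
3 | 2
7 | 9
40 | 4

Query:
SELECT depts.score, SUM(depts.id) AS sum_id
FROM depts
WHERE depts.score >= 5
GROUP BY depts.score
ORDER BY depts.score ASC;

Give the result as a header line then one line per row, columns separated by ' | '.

After WHERE (3 rows):
depts.id | depts.score | depts.tag
6 | 9 | A
2 | 5 | E
7 | 6 | C
After GROUP BY (3 rows):
depts.score | sum_id
9 | 6
5 | 2
6 | 7
After ORDER BY (3 rows):
depts.score | sum_id
5 | 2
6 | 7
9 | 6

== RESULT ==
depts.score | sum_id
5 | 2
6 | 7
9 | 6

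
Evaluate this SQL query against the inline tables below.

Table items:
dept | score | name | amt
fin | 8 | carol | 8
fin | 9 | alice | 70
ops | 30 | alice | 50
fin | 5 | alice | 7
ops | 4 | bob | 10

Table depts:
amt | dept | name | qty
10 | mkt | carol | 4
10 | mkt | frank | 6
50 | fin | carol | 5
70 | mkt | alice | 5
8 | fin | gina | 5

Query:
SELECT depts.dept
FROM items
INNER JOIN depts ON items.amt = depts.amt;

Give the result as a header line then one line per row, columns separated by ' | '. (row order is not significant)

== RESULT ==
depts.dept
fin
mkt
fin
mkt
mkt

Derivation:
After JOIN depts (5 rows):
items.dept | items.score | items.name | items.amt | depts.amt | depts.dept | depts.name | depts.qty
fin | 8 | carol | 8 | 8 | fin | gina | 5
fin | 9 | alice | 70 | 70 | mkt | alice | 5
ops | 30 | alice | 50 | 50 | fin | carol | 5
ops | 4 | bob | 10 | 10 | mkt | carol | 4
ops | 4 | bob | 10 | 10 | mkt | frank | 6
After SELECT (5 rows):
depts.dept
fin
mkt
fin
mkt
mkt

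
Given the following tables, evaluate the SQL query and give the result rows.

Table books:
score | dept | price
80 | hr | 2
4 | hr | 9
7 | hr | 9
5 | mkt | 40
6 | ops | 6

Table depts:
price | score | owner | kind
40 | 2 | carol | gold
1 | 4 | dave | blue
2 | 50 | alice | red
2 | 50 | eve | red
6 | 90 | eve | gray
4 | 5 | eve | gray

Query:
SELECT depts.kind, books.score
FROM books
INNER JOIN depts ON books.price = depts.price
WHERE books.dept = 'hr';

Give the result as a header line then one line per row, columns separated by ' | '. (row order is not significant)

After JOIN depts (4 rows):
books.score | books.dept | books.price | depts.price | depts.score | depts.owner | depts.kind
80 | hr | 2 | 2 | 50 | alice | red
80 | hr | 2 | 2 | 50 | eve | red
5 | mkt | 40 | 40 | 2 | carol | gold
6 | ops | 6 | 6 | 90 | eve | gray
After WHERE (2 rows):
books.score | books.dept | books.price | depts.price | depts.score | depts.owner | depts.kind
80 | hr | 2 | 2 | 50 | alice | red
80 | hr | 2 | 2 | 50 | eve | red
After SELECT (2 rows):
depts.kind | books.score
red | 80
red | 80

== RESULT ==
depts.kind | books.score
red | 80
red | 80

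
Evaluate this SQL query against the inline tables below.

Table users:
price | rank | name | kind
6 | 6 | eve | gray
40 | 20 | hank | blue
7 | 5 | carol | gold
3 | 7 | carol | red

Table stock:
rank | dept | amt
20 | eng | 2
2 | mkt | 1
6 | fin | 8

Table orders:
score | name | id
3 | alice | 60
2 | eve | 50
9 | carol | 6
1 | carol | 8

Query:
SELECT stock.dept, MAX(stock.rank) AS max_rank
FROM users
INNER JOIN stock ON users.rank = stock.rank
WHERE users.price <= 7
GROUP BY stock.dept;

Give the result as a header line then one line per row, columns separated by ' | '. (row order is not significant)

After JOIN stock (2 rows):
users.price | users.rank | users.name | users.kind | stock.rank | stock.dept | stock.amt
6 | 6 | eve | gray | 6 | fin | 8
40 | 20 | hank | blue | 20 | eng | 2
After WHERE (1 rows):
users.price | users.rank | users.name | users.kind | stock.rank | stock.dept | stock.amt
6 | 6 | eve | gray | 6 | fin | 8
After GROUP BY (1 rows):
stock.dept | max_rank
fin | 6

== RESULT ==
stock.dept | max_rank
fin | 6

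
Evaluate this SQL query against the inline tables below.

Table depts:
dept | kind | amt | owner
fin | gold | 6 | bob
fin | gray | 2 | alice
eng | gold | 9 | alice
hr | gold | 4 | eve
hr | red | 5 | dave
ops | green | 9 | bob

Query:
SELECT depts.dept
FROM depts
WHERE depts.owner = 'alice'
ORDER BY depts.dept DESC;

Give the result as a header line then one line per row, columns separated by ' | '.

After WHERE (2 rows):
depts.dept | depts.kind | depts.amt | depts.owner
fin | gray | 2 | alice
eng | gold | 9 | alice
After SELECT (2 rows):
depts.dept
fin
eng
After ORDER BY (2 rows):
depts.dept
fin
eng

== RESULT ==
depts.dept
fin
eng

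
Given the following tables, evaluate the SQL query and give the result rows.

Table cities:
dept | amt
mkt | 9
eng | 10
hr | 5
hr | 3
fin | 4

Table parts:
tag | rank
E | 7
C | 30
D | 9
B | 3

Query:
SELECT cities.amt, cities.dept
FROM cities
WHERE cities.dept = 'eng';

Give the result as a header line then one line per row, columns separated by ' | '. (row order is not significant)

== RESULT ==
cities.amt | cities.dept
10 | eng

Derivation:
After WHERE (1 rows):
cities.dept | cities.amt
eng | 10
After SELECT (1 rows):
cities.amt | cities.dept
10 | eng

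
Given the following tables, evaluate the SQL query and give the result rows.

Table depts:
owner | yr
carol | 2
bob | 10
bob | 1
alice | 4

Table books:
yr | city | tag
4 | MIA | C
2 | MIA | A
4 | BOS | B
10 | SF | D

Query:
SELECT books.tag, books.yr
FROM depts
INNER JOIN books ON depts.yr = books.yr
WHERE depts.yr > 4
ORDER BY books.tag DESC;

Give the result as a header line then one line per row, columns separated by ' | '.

After JOIN books (4 rows):
depts.owner | depts.yr | books.yr | books.city | books.tag
carol | 2 | 2 | MIA | A
bob | 10 | 10 | SF | D
alice | 4 | 4 | MIA | C
alice | 4 | 4 | BOS | B
After WHERE (1 rows):
depts.owner | depts.yr | books.yr | books.city | books.tag
bob | 10 | 10 | SF | D
After SELECT (1 rows):
books.tag | books.yr
D | 10
After ORDER BY (1 rows):
books.tag | books.yr
D | 10

== RESULT ==
books.tag | books.yr
D | 10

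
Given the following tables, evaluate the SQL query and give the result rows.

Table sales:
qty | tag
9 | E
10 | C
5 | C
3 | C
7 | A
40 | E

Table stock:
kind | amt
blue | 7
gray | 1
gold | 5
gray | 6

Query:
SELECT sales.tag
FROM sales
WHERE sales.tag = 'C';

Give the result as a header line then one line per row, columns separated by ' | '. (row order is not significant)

After WHERE (3 rows):
sales.qty | sales.tag
10 | C
5 | C
3 | C
After SELECT (3 rows):
sales.tag
C
C
C

== RESULT ==
sales.tag
C
C
C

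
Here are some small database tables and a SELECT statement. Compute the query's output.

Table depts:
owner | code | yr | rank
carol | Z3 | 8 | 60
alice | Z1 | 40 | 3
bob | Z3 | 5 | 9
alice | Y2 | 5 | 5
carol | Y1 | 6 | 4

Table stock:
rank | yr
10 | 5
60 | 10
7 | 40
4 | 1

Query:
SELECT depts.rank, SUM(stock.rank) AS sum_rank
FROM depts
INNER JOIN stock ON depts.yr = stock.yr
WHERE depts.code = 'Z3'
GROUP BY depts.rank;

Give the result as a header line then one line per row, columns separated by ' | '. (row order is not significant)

After JOIN stock (3 rows):
depts.owner | depts.code | depts.yr | depts.rank | stock.rank | stock.yr
alice | Z1 | 40 | 3 | 7 | 40
bob | Z3 | 5 | 9 | 10 | 5
alice | Y2 | 5 | 5 | 10 | 5
After WHERE (1 rows):
depts.owner | depts.code | depts.yr | depts.rank | stock.rank | stock.yr
bob | Z3 | 5 | 9 | 10 | 5
After GROUP BY (1 rows):
depts.rank | sum_rank
9 | 10

== RESULT ==
depts.rank | sum_rank
9 | 10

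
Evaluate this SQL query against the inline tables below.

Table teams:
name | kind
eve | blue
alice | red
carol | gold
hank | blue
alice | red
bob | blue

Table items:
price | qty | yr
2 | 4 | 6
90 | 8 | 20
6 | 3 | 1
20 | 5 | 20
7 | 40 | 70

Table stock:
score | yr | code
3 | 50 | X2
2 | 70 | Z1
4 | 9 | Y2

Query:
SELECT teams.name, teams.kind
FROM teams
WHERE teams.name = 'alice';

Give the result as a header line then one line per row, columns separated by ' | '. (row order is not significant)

== RESULT ==
teams.name | teams.kind
alice | red
alice | red

Derivation:
After WHERE (2 rows):
teams.name | teams.kind
alice | red
alice | red
After SELECT (2 rows):
teams.name | teams.kind
alice | red
alice | red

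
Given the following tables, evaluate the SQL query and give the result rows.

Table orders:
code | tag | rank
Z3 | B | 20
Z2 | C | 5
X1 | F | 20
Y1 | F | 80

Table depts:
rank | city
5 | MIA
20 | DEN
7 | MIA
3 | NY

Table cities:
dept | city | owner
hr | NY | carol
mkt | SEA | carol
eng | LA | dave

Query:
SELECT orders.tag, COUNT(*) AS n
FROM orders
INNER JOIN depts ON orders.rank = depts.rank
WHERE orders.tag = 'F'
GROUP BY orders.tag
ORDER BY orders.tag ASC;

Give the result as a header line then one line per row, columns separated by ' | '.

== RESULT ==
orders.tag | n
F | 1

Derivation:
After JOIN depts (3 rows):
orders.code | orders.tag | orders.rank | depts.rank | depts.city
Z3 | B | 20 | 20 | DEN
Z2 | C | 5 | 5 | MIA
X1 | F | 20 | 20 | DEN
After WHERE (1 rows):
orders.code | orders.tag | orders.rank | depts.rank | depts.city
X1 | F | 20 | 20 | DEN
After GROUP BY (1 rows):
orders.tag | n
F | 1
After ORDER BY (1 rows):
orders.tag | n
F | 1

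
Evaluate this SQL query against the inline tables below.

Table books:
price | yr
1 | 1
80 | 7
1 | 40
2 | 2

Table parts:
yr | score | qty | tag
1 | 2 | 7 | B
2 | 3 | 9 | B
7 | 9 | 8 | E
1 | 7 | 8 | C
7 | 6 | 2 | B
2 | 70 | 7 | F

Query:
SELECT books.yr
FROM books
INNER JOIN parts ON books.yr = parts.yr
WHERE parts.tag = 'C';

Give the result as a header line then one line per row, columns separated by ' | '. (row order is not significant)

== RESULT ==
books.yr
1

Derivation:
After JOIN parts (6 rows):
books.price | books.yr | parts.yr | parts.score | parts.qty | parts.tag
1 | 1 | 1 | 2 | 7 | B
1 | 1 | 1 | 7 | 8 | C
80 | 7 | 7 | 9 | 8 | E
80 | 7 | 7 | 6 | 2 | B
2 | 2 | 2 | 3 | 9 | B
2 | 2 | 2 | 70 | 7 | F
After WHERE (1 rows):
books.price | books.yr | parts.yr | parts.score | parts.qty | parts.tag
1 | 1 | 1 | 7 | 8 | C
After SELECT (1 rows):
books.yr
1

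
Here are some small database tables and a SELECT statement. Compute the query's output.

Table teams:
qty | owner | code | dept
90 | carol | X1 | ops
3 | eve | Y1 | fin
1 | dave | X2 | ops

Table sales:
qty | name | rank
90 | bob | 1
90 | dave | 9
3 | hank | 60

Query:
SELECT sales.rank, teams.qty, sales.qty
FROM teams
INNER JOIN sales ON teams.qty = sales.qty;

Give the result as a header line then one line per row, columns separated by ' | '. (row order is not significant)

After JOIN sales (3 rows):
teams.qty | teams.owner | teams.code | teams.dept | sales.qty | sales.name | sales.rank
90 | carol | X1 | ops | 90 | bob | 1
90 | carol | X1 | ops | 90 | dave | 9
3 | eve | Y1 | fin | 3 | hank | 60
After SELECT (3 rows):
sales.rank | teams.qty | sales.qty
1 | 90 | 90
9 | 90 | 90
60 | 3 | 3

== RESULT ==
sales.rank | teams.qty | sales.qty
1 | 90 | 90
9 | 90 | 90
60 | 3 | 3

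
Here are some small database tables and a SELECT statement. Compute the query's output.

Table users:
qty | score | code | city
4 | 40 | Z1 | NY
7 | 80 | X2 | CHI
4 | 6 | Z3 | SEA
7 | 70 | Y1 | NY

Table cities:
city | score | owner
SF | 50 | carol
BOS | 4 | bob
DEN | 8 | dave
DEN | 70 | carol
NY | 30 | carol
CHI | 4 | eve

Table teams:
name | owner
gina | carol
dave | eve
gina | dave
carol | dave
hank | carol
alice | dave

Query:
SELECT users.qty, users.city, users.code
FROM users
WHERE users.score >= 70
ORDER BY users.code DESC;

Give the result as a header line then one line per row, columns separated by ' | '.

After WHERE (2 rows):
users.qty | users.score | users.code | users.city
7 | 80 | X2 | CHI
7 | 70 | Y1 | NY
After SELECT (2 rows):
users.qty | users.city | users.code
7 | CHI | X2
7 | NY | Y1
After ORDER BY (2 rows):
users.qty | users.city | users.code
7 | NY | Y1
7 | CHI | X2

== RESULT ==
users.qty | users.city | users.code
7 | NY | Y1
7 | CHI | X2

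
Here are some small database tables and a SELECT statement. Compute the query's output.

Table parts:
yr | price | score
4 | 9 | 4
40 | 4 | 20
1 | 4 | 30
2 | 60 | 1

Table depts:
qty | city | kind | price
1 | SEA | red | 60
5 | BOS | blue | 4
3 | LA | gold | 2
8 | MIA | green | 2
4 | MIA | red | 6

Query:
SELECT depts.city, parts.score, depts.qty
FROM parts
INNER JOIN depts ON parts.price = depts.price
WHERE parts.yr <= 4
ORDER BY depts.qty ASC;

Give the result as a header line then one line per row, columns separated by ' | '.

== RESULT ==
depts.city | parts.score | depts.qty
SEA | 1 | 1
BOS | 30 | 5

Derivation:
After JOIN depts (3 rows):
parts.yr | parts.price | parts.score | depts.qty | depts.city | depts.kind | depts.price
40 | 4 | 20 | 5 | BOS | blue | 4
1 | 4 | 30 | 5 | BOS | blue | 4
2 | 60 | 1 | 1 | SEA | red | 60
After WHERE (2 rows):
parts.yr | parts.price | parts.score | depts.qty | depts.city | depts.kind | depts.price
1 | 4 | 30 | 5 | BOS | blue | 4
2 | 60 | 1 | 1 | SEA | red | 60
After SELECT (2 rows):
depts.city | parts.score | depts.qty
BOS | 30 | 5
SEA | 1 | 1
After ORDER BY (2 rows):
depts.city | parts.score | depts.qty
SEA | 1 | 1
BOS | 30 | 5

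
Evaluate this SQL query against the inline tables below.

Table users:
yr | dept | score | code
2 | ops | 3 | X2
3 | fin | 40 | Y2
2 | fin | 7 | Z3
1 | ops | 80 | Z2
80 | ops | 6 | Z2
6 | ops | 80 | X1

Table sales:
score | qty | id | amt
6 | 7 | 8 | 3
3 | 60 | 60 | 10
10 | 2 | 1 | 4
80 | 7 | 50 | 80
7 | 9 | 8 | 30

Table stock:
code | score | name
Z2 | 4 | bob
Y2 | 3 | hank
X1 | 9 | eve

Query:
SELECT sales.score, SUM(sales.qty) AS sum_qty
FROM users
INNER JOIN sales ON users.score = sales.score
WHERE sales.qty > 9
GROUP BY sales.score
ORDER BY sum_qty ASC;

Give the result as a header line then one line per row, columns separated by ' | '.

After JOIN sales (5 rows):
users.yr | users.dept | users.score | users.code | sales.score | sales.qty | sales.id | sales.amt
2 | ops | 3 | X2 | 3 | 60 | 60 | 10
2 | fin | 7 | Z3 | 7 | 9 | 8 | 30
1 | ops | 80 | Z2 | 80 | 7 | 50 | 80
80 | ops | 6 | Z2 | 6 | 7 | 8 | 3
6 | ops | 80 | X1 | 80 | 7 | 50 | 80
After WHERE (1 rows):
users.yr | users.dept | users.score | users.code | sales.score | sales.qty | sales.id | sales.amt
2 | ops | 3 | X2 | 3 | 60 | 60 | 10
After GROUP BY (1 rows):
sales.score | sum_qty
3 | 60
After ORDER BY (1 rows):
sales.score | sum_qty
3 | 60

== RESULT ==
sales.score | sum_qty
3 | 60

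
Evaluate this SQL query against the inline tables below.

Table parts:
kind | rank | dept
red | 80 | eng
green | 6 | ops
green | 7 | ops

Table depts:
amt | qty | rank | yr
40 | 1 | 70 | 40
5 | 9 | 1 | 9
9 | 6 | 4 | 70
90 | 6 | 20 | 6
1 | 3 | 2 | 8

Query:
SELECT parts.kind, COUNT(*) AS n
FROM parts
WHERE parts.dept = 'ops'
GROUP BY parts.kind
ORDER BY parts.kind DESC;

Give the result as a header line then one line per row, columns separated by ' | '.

== RESULT ==
parts.kind | n
green | 2

Derivation:
After WHERE (2 rows):
parts.kind | parts.rank | parts.dept
green | 6 | ops
green | 7 | ops
After GROUP BY (1 rows):
parts.kind | n
green | 2
After ORDER BY (1 rows):
parts.kind | n
green | 2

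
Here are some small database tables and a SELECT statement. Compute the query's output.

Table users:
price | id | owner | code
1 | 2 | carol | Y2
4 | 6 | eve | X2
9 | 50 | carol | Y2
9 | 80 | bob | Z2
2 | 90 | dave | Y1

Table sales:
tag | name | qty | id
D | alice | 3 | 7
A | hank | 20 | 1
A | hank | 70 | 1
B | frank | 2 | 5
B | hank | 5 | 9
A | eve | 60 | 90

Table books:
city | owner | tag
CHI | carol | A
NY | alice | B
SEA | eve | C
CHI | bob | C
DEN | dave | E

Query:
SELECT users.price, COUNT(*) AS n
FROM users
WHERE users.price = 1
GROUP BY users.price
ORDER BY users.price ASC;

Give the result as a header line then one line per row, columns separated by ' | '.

After WHERE (1 rows):
users.price | users.id | users.owner | users.code
1 | 2 | carol | Y2
After GROUP BY (1 rows):
users.price | n
1 | 1
After ORDER BY (1 rows):
users.price | n
1 | 1

== RESULT ==
users.price | n
1 | 1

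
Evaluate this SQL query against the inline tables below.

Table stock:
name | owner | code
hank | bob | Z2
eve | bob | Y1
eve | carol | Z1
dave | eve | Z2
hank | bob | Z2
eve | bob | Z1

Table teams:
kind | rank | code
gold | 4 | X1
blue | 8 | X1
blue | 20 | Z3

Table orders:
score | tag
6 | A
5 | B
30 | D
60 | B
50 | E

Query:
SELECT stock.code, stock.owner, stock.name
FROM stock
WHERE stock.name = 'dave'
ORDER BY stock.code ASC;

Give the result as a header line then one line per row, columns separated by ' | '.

After WHERE (1 rows):
stock.name | stock.owner | stock.code
dave | eve | Z2
After SELECT (1 rows):
stock.code | stock.owner | stock.name
Z2 | eve | dave
After ORDER BY (1 rows):
stock.code | stock.owner | stock.name
Z2 | eve | dave

== RESULT ==
stock.code | stock.owner | stock.name
Z2 | eve | dave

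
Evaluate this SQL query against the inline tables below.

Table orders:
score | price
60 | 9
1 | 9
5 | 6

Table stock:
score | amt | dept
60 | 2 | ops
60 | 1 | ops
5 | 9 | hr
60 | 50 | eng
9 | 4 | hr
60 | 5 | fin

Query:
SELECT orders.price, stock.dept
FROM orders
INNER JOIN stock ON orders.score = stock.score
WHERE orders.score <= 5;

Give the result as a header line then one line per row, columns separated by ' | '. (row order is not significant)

== RESULT ==
orders.price | stock.dept
6 | hr

Derivation:
After JOIN stock (5 rows):
orders.score | orders.price | stock.score | stock.amt | stock.dept
60 | 9 | 60 | 2 | ops
60 | 9 | 60 | 1 | ops
60 | 9 | 60 | 50 | eng
60 | 9 | 60 | 5 | fin
5 | 6 | 5 | 9 | hr
After WHERE (1 rows):
orders.score | orders.price | stock.score | stock.amt | stock.dept
5 | 6 | 5 | 9 | hr
After SELECT (1 rows):
orders.price | stock.dept
6 | hr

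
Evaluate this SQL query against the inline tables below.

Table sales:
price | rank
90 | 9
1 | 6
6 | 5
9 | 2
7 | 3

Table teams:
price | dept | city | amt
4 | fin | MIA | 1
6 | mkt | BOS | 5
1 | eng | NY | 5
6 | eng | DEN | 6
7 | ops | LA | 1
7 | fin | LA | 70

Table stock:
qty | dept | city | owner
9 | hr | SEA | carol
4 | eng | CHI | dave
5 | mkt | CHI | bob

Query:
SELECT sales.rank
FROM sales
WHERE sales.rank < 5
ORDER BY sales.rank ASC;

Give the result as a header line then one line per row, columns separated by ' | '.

== RESULT ==
sales.rank
2
3

Derivation:
After WHERE (2 rows):
sales.price | sales.rank
9 | 2
7 | 3
After SELECT (2 rows):
sales.rank
2
3
After ORDER BY (2 rows):
sales.rank
2
3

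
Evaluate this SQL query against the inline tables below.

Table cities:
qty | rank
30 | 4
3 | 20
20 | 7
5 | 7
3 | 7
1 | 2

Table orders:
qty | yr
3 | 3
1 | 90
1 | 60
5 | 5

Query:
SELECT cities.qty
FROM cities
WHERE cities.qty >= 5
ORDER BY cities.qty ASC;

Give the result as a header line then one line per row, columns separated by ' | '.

== RESULT ==
cities.qty
5
20
30

Derivation:
After WHERE (3 rows):
cities.qty | cities.rank
30 | 4
20 | 7
5 | 7
After SELECT (3 rows):
cities.qty
30
20
5
After ORDER BY (3 rows):
cities.qty
5
20
30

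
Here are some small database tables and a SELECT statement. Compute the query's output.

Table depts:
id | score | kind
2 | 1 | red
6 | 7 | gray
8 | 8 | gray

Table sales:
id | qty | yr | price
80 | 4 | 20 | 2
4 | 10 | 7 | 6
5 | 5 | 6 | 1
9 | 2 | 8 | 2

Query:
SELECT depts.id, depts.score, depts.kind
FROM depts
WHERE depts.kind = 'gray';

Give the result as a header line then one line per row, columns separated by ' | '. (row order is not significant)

== RESULT ==
depts.id | depts.score | depts.kind
6 | 7 | gray
8 | 8 | gray

Derivation:
After WHERE (2 rows):
depts.id | depts.score | depts.kind
6 | 7 | gray
8 | 8 | gray
After SELECT (2 rows):
depts.id | depts.score | depts.kind
6 | 7 | gray
8 | 8 | gray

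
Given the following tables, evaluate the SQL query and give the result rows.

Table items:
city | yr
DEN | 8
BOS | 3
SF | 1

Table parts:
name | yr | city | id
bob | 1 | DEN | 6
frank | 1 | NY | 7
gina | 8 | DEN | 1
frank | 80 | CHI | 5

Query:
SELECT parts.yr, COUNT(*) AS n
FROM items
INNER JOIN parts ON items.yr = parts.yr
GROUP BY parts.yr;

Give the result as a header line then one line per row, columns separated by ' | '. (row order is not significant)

After JOIN parts (3 rows):
items.city | items.yr | parts.name | parts.yr | parts.city | parts.id
DEN | 8 | gina | 8 | DEN | 1
SF | 1 | bob | 1 | DEN | 6
SF | 1 | frank | 1 | NY | 7
After GROUP BY (2 rows):
parts.yr | n
8 | 1
1 | 2

== RESULT ==
parts.yr | n
8 | 1
1 | 2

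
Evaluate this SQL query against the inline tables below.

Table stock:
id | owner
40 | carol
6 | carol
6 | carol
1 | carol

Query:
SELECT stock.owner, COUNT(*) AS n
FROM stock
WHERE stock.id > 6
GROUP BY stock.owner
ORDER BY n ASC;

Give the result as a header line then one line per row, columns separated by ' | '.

After WHERE (1 rows):
stock.id | stock.owner
40 | carol
After GROUP BY (1 rows):
stock.owner | n
carol | 1
After ORDER BY (1 rows):
stock.owner | n
carol | 1

== RESULT ==
stock.owner | n
carol | 1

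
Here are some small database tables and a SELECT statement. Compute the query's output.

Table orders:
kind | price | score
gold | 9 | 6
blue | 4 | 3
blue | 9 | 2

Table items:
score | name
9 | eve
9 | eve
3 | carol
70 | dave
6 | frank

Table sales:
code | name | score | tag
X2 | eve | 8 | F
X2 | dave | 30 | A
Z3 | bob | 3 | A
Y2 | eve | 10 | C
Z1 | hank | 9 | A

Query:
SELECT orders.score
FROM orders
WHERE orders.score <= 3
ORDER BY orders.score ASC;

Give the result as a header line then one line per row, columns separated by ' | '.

== RESULT ==
orders.score
2
3

Derivation:
After WHERE (2 rows):
orders.kind | orders.price | orders.score
blue | 4 | 3
blue | 9 | 2
After SELECT (2 rows):
orders.score
3
2
After ORDER BY (2 rows):
orders.score
2
3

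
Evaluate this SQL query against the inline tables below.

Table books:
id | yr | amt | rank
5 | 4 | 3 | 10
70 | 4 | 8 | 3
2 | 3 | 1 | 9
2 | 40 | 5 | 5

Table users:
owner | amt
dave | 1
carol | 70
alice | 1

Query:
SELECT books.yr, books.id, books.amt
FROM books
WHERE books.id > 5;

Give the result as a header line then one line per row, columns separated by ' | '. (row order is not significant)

After WHERE (1 rows):
books.id | books.yr | books.amt | books.rank
70 | 4 | 8 | 3
After SELECT (1 rows):
books.yr | books.id | books.amt
4 | 70 | 8

== RESULT ==
books.yr | books.id | books.amt
4 | 70 | 8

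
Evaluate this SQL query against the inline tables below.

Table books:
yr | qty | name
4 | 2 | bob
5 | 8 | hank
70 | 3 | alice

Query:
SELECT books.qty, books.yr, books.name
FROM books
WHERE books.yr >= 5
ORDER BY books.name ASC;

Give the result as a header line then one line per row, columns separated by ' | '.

== RESULT ==
books.qty | books.yr | books.name
3 | 70 | alice
8 | 5 | hank

Derivation:
After WHERE (2 rows):
books.yr | books.qty | books.name
5 | 8 | hank
70 | 3 | alice
After SELECT (2 rows):
books.qty | books.yr | books.name
8 | 5 | hank
3 | 70 | alice
After ORDER BY (2 rows):
books.qty | books.yr | books.name
3 | 70 | alice
8 | 5 | hank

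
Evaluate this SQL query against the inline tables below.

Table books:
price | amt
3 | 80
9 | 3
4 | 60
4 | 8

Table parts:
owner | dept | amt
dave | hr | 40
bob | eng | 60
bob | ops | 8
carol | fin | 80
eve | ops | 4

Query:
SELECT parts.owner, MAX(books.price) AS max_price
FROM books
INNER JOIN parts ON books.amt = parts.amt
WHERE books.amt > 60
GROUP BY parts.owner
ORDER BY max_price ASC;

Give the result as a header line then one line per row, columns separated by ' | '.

After JOIN parts (3 rows):
books.price | books.amt | parts.owner | parts.dept | parts.amt
3 | 80 | carol | fin | 80
4 | 60 | bob | eng | 60
4 | 8 | bob | ops | 8
After WHERE (1 rows):
books.price | books.amt | parts.owner | parts.dept | parts.amt
3 | 80 | carol | fin | 80
After GROUP BY (1 rows):
parts.owner | max_price
carol | 3
After ORDER BY (1 rows):
parts.owner | max_price
carol | 3

== RESULT ==
parts.owner | max_price
carol | 3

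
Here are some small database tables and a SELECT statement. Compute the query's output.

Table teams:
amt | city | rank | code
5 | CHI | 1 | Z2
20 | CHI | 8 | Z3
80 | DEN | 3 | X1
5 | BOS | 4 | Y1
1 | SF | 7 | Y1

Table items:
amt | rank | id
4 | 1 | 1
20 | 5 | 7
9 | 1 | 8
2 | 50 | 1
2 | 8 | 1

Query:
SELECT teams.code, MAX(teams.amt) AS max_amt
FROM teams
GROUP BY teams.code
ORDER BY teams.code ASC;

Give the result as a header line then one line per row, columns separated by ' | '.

== RESULT ==
teams.code | max_amt
X1 | 80
Y1 | 5
Z2 | 5
Z3 | 20

Derivation:
After GROUP BY (4 rows):
teams.code | max_amt
Z2 | 5
Z3 | 20
X1 | 80
Y1 | 5
After ORDER BY (4 rows):
teams.code | max_amt
X1 | 80
Y1 | 5
Z2 | 5
Z3 | 20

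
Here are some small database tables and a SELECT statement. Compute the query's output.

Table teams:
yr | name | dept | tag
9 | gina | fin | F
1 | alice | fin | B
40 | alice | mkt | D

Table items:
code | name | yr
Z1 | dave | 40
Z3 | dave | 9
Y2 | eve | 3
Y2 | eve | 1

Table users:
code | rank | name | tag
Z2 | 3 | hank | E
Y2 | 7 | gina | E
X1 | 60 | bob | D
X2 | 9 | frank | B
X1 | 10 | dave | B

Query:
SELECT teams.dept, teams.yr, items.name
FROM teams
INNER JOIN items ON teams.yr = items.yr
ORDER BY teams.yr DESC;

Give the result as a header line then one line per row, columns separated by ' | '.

== RESULT ==
teams.dept | teams.yr | items.name
mkt | 40 | dave
fin | 9 | dave
fin | 1 | eve

Derivation:
After JOIN items (3 rows):
teams.yr | teams.name | teams.dept | teams.tag | items.code | items.name | items.yr
9 | gina | fin | F | Z3 | dave | 9
1 | alice | fin | B | Y2 | eve | 1
40 | alice | mkt | D | Z1 | dave | 40
After SELECT (3 rows):
teams.dept | teams.yr | items.name
fin | 9 | dave
fin | 1 | eve
mkt | 40 | dave
After ORDER BY (3 rows):
teams.dept | teams.yr | items.name
mkt | 40 | dave
fin | 9 | dave
fin | 1 | eve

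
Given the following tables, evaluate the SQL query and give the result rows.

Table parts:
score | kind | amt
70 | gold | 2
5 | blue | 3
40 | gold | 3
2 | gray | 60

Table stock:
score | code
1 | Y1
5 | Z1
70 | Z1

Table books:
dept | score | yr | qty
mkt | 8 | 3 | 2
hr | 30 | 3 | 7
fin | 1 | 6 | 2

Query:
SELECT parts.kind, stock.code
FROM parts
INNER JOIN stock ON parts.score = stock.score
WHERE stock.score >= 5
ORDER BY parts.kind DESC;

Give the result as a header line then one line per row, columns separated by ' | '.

== RESULT ==
parts.kind | stock.code
gold | Z1
blue | Z1

Derivation:
After JOIN stock (2 rows):
parts.score | parts.kind | parts.amt | stock.score | stock.code
70 | gold | 2 | 70 | Z1
5 | blue | 3 | 5 | Z1
After WHERE (2 rows):
parts.score | parts.kind | parts.amt | stock.score | stock.code
70 | gold | 2 | 70 | Z1
5 | blue | 3 | 5 | Z1
After SELECT (2 rows):
parts.kind | stock.code
gold | Z1
blue | Z1
After ORDER BY (2 rows):
parts.kind | stock.code
gold | Z1
blue | Z1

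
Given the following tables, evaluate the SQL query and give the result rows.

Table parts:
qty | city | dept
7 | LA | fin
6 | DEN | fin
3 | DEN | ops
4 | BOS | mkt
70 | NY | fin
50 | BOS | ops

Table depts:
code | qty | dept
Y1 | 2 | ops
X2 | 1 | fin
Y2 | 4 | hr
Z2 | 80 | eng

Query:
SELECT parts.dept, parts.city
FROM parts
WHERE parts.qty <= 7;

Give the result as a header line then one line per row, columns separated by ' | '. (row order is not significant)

== RESULT ==
parts.dept | parts.city
fin | LA
fin | DEN
ops | DEN
mkt | BOS

Derivation:
After WHERE (4 rows):
parts.qty | parts.city | parts.dept
7 | LA | fin
6 | DEN | fin
3 | DEN | ops
4 | BOS | mkt
After SELECT (4 rows):
parts.dept | parts.city
fin | LA
fin | DEN
ops | DEN
mkt | BOS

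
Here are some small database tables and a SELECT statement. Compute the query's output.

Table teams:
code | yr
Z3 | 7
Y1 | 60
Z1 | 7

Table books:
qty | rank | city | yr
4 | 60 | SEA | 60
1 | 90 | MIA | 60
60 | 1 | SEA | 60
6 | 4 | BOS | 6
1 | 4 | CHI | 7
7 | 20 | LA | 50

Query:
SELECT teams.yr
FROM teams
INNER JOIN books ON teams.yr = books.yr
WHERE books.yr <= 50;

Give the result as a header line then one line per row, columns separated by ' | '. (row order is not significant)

== RESULT ==
teams.yr
7
7

Derivation:
After JOIN books (5 rows):
teams.code | teams.yr | books.qty | books.rank | books.city | books.yr
Z3 | 7 | 1 | 4 | CHI | 7
Y1 | 60 | 4 | 60 | SEA | 60
Y1 | 60 | 1 | 90 | MIA | 60
Y1 | 60 | 60 | 1 | SEA | 60
Z1 | 7 | 1 | 4 | CHI | 7
After WHERE (2 rows):
teams.code | teams.yr | books.qty | books.rank | books.city | books.yr
Z3 | 7 | 1 | 4 | CHI | 7
Z1 | 7 | 1 | 4 | CHI | 7
After SELECT (2 rows):
teams.yr
7
7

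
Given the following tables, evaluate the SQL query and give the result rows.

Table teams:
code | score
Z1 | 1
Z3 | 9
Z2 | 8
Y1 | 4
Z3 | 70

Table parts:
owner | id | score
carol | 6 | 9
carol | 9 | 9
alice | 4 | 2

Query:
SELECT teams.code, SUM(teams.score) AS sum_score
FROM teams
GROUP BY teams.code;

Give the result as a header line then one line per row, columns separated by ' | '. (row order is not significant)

== RESULT ==
teams.code | sum_score
Z1 | 1
Z3 | 79
Z2 | 8
Y1 | 4

Derivation:
After GROUP BY (4 rows):
teams.code | sum_score
Z1 | 1
Z3 | 79
Z2 | 8
Y1 | 4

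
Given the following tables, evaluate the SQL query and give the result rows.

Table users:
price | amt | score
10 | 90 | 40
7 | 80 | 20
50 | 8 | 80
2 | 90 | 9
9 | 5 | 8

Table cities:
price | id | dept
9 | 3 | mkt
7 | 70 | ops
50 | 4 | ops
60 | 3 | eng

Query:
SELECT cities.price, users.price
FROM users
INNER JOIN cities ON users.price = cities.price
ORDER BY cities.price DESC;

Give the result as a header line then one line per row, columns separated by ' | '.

After JOIN cities (3 rows):
users.price | users.amt | users.score | cities.price | cities.id | cities.dept
7 | 80 | 20 | 7 | 70 | ops
50 | 8 | 80 | 50 | 4 | ops
9 | 5 | 8 | 9 | 3 | mkt
After SELECT (3 rows):
cities.price | users.price
7 | 7
50 | 50
9 | 9
After ORDER BY (3 rows):
cities.price | users.price
50 | 50
9 | 9
7 | 7

== RESULT ==
cities.price | users.price
50 | 50
9 | 9
7 | 7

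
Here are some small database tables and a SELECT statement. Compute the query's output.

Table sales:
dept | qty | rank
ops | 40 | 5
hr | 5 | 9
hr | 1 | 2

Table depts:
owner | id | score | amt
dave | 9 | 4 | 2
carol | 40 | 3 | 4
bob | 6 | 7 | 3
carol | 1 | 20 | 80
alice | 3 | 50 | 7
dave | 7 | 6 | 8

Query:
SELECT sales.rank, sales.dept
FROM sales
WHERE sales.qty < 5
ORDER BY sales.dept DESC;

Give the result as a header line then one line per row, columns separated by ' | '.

After WHERE (1 rows):
sales.dept | sales.qty | sales.rank
hr | 1 | 2
After SELECT (1 rows):
sales.rank | sales.dept
2 | hr
After ORDER BY (1 rows):
sales.rank | sales.dept
2 | hr

== RESULT ==
sales.rank | sales.dept
2 | hr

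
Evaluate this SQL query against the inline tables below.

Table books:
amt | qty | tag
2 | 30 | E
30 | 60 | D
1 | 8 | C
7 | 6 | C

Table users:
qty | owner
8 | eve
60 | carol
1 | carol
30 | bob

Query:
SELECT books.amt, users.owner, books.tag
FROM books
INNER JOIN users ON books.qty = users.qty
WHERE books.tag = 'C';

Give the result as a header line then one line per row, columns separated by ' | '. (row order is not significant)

== RESULT ==
books.amt | users.owner | books.tag
1 | eve | C

Derivation:
After JOIN users (3 rows):
books.amt | books.qty | books.tag | users.qty | users.owner
2 | 30 | E | 30 | bob
30 | 60 | D | 60 | carol
1 | 8 | C | 8 | eve
After WHERE (1 rows):
books.amt | books.qty | books.tag | users.qty | users.owner
1 | 8 | C | 8 | eve
After SELECT (1 rows):
books.amt | users.owner | books.tag
1 | eve | C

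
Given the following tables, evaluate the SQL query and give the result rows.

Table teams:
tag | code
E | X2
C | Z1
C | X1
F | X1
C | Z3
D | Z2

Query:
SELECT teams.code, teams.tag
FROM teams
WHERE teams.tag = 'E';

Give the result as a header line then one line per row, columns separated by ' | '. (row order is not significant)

== RESULT ==
teams.code | teams.tag
X2 | E

Derivation:
After WHERE (1 rows):
teams.tag | teams.code
E | X2
After SELECT (1 rows):
teams.code | teams.tag
X2 | E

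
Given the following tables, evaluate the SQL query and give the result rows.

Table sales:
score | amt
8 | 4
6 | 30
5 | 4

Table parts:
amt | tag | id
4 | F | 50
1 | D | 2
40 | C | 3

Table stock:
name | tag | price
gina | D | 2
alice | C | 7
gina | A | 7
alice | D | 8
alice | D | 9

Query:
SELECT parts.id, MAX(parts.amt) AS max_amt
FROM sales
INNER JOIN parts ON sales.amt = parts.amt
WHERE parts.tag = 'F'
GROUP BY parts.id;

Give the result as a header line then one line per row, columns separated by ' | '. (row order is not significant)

After JOIN parts (2 rows):
sales.score | sales.amt | parts.amt | parts.tag | parts.id
8 | 4 | 4 | F | 50
5 | 4 | 4 | F | 50
After WHERE (2 rows):
sales.score | sales.amt | parts.amt | parts.tag | parts.id
8 | 4 | 4 | F | 50
5 | 4 | 4 | F | 50
After GROUP BY (1 rows):
parts.id | max_amt
50 | 4

== RESULT ==
parts.id | max_amt
50 | 4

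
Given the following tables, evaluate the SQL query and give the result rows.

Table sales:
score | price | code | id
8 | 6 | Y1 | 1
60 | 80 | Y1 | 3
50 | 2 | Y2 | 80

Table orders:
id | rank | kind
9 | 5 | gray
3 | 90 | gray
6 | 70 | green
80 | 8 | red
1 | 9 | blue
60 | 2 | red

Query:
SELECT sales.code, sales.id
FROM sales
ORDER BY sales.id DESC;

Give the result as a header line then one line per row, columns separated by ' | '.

== RESULT ==
sales.code | sales.id
Y2 | 80
Y1 | 3
Y1 | 1

Derivation:
After SELECT (3 rows):
sales.code | sales.id
Y1 | 1
Y1 | 3
Y2 | 80
After ORDER BY (3 rows):
sales.code | sales.id
Y2 | 80
Y1 | 3
Y1 | 1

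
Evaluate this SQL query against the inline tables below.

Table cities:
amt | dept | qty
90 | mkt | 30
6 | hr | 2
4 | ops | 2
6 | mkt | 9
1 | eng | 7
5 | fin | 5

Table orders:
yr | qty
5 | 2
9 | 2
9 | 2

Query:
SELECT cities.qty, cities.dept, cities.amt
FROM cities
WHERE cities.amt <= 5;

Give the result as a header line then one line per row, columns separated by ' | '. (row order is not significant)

== RESULT ==
cities.qty | cities.dept | cities.amt
2 | ops | 4
7 | eng | 1
5 | fin | 5

Derivation:
After WHERE (3 rows):
cities.amt | cities.dept | cities.qty
4 | ops | 2
1 | eng | 7
5 | fin | 5
After SELECT (3 rows):
cities.qty | cities.dept | cities.amt
2 | ops | 4
7 | eng | 1
5 | fin | 5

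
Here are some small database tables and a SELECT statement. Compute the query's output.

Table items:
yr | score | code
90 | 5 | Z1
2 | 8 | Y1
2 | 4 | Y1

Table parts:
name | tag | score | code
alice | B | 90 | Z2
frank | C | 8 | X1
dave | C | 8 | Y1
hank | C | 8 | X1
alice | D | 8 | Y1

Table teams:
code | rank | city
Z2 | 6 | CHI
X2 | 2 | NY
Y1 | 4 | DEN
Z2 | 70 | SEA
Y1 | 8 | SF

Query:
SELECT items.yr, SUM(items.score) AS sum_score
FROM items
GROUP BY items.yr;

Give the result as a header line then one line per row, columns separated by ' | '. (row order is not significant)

After GROUP BY (2 rows):
items.yr | sum_score
90 | 5
2 | 12

== RESULT ==
items.yr | sum_score
90 | 5
2 | 12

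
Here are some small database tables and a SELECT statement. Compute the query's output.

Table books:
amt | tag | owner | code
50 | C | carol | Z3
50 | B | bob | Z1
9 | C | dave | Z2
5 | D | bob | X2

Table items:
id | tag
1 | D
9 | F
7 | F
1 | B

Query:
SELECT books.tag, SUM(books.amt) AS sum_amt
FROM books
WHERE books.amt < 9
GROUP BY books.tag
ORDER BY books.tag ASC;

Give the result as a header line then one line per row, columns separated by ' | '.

After WHERE (1 rows):
books.amt | books.tag | books.owner | books.code
5 | D | bob | X2
After GROUP BY (1 rows):
books.tag | sum_amt
D | 5
After ORDER BY (1 rows):
books.tag | sum_amt
D | 5

== RESULT ==
books.tag | sum_amt
D | 5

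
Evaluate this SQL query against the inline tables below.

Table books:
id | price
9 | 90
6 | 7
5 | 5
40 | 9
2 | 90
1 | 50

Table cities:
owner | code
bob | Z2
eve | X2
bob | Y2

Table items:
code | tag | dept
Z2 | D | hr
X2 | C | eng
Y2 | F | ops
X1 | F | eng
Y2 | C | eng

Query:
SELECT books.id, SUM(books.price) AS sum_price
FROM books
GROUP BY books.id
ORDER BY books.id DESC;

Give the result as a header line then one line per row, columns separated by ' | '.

After GROUP BY (6 rows):
books.id | sum_price
9 | 90
6 | 7
5 | 5
40 | 9
2 | 90
1 | 50
After ORDER BY (6 rows):
books.id | sum_price
40 | 9
9 | 90
6 | 7
5 | 5
2 | 90
1 | 50

== RESULT ==
books.id | sum_price
40 | 9
9 | 90
6 | 7
5 | 5
2 | 90
1 | 50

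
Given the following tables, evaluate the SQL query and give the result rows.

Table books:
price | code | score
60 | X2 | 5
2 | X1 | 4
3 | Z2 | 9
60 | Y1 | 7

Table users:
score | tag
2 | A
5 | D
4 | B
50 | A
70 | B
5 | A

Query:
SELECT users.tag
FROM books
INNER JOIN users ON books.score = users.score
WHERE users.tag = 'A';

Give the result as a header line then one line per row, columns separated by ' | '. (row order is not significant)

After JOIN users (3 rows):
books.price | books.code | books.score | users.score | users.tag
60 | X2 | 5 | 5 | D
60 | X2 | 5 | 5 | A
2 | X1 | 4 | 4 | B
After WHERE (1 rows):
books.price | books.code | books.score | users.score | users.tag
60 | X2 | 5 | 5 | A
After SELECT (1 rows):
users.tag
A

== RESULT ==
users.tag
A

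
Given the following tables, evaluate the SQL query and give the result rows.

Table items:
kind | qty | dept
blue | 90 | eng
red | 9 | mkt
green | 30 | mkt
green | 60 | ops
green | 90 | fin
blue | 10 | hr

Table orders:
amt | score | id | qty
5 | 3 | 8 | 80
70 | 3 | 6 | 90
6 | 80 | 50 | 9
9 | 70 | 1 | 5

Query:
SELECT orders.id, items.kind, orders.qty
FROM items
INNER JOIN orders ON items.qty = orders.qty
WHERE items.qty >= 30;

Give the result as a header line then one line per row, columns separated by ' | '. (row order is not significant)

== RESULT ==
orders.id | items.kind | orders.qty
6 | blue | 90
6 | green | 90

Derivation:
After JOIN orders (3 rows):
items.kind | items.qty | items.dept | orders.amt | orders.score | orders.id | orders.qty
blue | 90 | eng | 70 | 3 | 6 | 90
red | 9 | mkt | 6 | 80 | 50 | 9
green | 90 | fin | 70 | 3 | 6 | 90
After WHERE (2 rows):
items.kind | items.qty | items.dept | orders.amt | orders.score | orders.id | orders.qty
blue | 90 | eng | 70 | 3 | 6 | 90
green | 90 | fin | 70 | 3 | 6 | 90
After SELECT (2 rows):
orders.id | items.kind | orders.qty
6 | blue | 90
6 | green | 90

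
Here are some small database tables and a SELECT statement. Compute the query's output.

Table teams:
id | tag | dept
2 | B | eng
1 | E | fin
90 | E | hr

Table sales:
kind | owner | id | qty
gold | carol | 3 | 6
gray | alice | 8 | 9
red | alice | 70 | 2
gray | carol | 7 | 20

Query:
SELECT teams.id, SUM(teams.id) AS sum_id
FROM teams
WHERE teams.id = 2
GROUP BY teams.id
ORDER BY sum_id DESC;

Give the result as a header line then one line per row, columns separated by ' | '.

After WHERE (1 rows):
teams.id | teams.tag | teams.dept
2 | B | eng
After GROUP BY (1 rows):
teams.id | sum_id
2 | 2
After ORDER BY (1 rows):
teams.id | sum_id
2 | 2

== RESULT ==
teams.id | sum_id
2 | 2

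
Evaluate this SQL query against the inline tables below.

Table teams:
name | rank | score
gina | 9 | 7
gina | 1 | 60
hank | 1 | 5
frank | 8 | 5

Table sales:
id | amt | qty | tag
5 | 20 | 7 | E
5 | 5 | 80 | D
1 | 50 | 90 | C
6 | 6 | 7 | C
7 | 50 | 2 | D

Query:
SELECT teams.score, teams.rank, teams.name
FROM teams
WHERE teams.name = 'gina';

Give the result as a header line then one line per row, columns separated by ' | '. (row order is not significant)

After WHERE (2 rows):
teams.name | teams.rank | teams.score
gina | 9 | 7
gina | 1 | 60
After SELECT (2 rows):
teams.score | teams.rank | teams.name
7 | 9 | gina
60 | 1 | gina

== RESULT ==
teams.score | teams.rank | teams.name
7 | 9 | gina
60 | 1 | gina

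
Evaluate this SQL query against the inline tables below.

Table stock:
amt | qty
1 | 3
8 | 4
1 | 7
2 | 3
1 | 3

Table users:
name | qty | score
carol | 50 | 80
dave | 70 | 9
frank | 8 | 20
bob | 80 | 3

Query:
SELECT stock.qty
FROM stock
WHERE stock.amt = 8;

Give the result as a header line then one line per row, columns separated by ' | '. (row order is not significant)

== RESULT ==
stock.qty
4

Derivation:
After WHERE (1 rows):
stock.amt | stock.qty
8 | 4
After SELECT (1 rows):
stock.qty
4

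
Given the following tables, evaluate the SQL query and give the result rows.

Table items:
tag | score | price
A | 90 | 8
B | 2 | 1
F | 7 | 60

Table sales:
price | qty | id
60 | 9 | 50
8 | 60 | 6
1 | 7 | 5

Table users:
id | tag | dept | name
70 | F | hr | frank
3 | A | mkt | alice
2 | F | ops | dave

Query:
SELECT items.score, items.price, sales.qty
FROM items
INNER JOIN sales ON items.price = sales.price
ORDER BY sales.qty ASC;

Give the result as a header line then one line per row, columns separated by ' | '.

== RESULT ==
items.score | items.price | sales.qty
2 | 1 | 7
7 | 60 | 9
90 | 8 | 60

Derivation:
After JOIN sales (3 rows):
items.tag | items.score | items.price | sales.price | sales.qty | sales.id
A | 90 | 8 | 8 | 60 | 6
B | 2 | 1 | 1 | 7 | 5
F | 7 | 60 | 60 | 9 | 50
After SELECT (3 rows):
items.score | items.price | sales.qty
90 | 8 | 60
2 | 1 | 7
7 | 60 | 9
After ORDER BY (3 rows):
items.score | items.price | sales.qty
2 | 1 | 7
7 | 60 | 9
90 | 8 | 60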